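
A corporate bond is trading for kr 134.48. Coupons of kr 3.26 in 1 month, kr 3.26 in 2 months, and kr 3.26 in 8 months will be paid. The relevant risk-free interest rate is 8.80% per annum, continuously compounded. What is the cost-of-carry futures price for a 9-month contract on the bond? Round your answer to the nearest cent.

PV(coupons) I = 3.26·e^(−0.0880·1/12) + 3.26·e^(−0.0880·2/12) + 3.26·e^(−0.0880·8/12)
I = 3.2362 + 3.2125 + 3.0742 = 9.5229
F = (S − I)·e^(rT) = (134.48 − 9.5229) · e^(0.0880·9/12)
= 124.9571 · e^0.066000 = 124.9571 × 1.068227 = kr 133.48

kr 133.48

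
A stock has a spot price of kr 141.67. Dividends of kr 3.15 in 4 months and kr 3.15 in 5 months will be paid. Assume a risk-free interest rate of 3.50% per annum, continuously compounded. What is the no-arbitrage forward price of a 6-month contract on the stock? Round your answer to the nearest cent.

PV(dividends) I = 3.15·e^(−0.0350·4/12) + 3.15·e^(−0.0350·5/12)
I = 3.1135 + 3.1044 = 6.2179
F = (S − I)·e^(rT) = (141.67 − 6.2179) · e^(0.0350·6/12)
= 135.4521 · e^0.017500 = 135.4521 × 1.017654 = kr 137.84

kr 137.84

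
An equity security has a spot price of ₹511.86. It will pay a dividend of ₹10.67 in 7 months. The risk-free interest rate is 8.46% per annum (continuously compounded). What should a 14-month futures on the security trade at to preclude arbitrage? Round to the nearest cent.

₹553.75

PV(dividends) I = 10.67·e^(−0.0846·7/12)
I = 10.1562
F = (S − I)·e^(rT) = (511.86 − 10.1562) · e^(0.0846·14/12)
= 501.7038 · e^0.098700 = 501.7038 × 1.103735 = ₹553.75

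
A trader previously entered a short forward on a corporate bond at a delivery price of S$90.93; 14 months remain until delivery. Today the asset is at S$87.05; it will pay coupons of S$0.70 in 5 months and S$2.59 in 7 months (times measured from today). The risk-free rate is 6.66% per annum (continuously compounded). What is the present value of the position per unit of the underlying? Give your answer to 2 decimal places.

S$0.25

PV(remaining coupons) I = 0.70·e^(−0.0666·5/12) + 2.59·e^(−0.0666·7/12) = 3.1722
Current forward F = (S − I)·e^(rT) = (87.05 − 3.1722)·e^(0.0666·14/12) = 83.8778 × 1.080798 = 90.6550
Value (long) = (F − K)·e^(−rT) = (90.6550 − 90.93) × 0.925242 = -0.2544
Short position value = −(long value) = S$0.25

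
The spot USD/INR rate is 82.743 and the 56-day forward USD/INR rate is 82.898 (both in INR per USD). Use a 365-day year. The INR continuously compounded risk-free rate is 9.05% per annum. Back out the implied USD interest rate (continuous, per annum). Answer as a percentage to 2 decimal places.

7.83%

F = S·e^((r_INR − r_USD)T) ⇒ r_USD = r_INR − ln(F/S)/T
ln(82.898/82.743) = 0.001872; /(56/365) = 0.012201
r_USD = 0.0905 − 0.012201 = 0.078299
r_USD = 7.83%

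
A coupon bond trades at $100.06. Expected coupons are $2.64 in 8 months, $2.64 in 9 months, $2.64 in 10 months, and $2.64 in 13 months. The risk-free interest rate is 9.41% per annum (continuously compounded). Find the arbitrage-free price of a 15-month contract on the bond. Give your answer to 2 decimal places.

$101.57

PV(coupons) I = 2.64·e^(−0.0941·8/12) + 2.64·e^(−0.0941·9/12) + 2.64·e^(−0.0941·10/12) + 2.64·e^(−0.0941·13/12)
I = 2.4795 + 2.4601 + 2.4409 + 2.3841 = 9.7646
F = (S − I)·e^(rT) = (100.06 − 9.7646) · e^(0.0941·15/12)
= 90.2954 · e^0.117625 = 90.2954 × 1.124822 = $101.57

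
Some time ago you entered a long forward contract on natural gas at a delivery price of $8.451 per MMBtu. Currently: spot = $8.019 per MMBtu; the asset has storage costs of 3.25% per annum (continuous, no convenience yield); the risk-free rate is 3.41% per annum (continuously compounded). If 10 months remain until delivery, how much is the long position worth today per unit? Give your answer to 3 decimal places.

$0.025 per MMBtu

Current fair forward for the remaining 10 months: F = S·e^((r + u)·T), (r + u) = 0.0341 + 0.0325 = 0.0666
F = 8.019 · e^(0.0666 × 10/12) = 8.019 × 1.057069 = 8.4766
Value of long forward = (F − K)·e^(−rT) = (8.4766 − 8.451) · e^(−0.0341·10/12)
= 0.0256 × 0.971983 = 0.025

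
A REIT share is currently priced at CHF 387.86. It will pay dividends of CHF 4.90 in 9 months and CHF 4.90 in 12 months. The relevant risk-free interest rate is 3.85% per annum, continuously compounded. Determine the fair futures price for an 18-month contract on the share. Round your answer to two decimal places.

PV(dividends) I = 4.90·e^(−0.0385·9/12) + 4.90·e^(−0.0385·12/12)
I = 4.7605 + 4.7149 = 9.4754
F = (S − I)·e^(rT) = (387.86 − 9.4754) · e^(0.0385·18/12)
= 378.3846 · e^0.057750 = 378.3846 × 1.059450 = CHF 400.88

CHF 400.88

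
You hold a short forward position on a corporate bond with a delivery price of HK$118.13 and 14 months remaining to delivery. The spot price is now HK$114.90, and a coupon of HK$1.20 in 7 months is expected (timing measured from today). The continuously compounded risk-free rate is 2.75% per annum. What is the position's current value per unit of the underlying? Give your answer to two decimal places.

PV(remaining coupons) I = 1.20·e^(−0.0275·7/12) = 1.1809
Current forward F = (S − I)·e^(rT) = (114.90 − 1.1809)·e^(0.0275·14/12) = 113.7191 × 1.032604 = 117.4268
Value (long) = (F − K)·e^(−rT) = (117.4268 − 118.13) × 0.968426 = -0.6810
Short position value = −(long value) = HK$0.68

HK$0.68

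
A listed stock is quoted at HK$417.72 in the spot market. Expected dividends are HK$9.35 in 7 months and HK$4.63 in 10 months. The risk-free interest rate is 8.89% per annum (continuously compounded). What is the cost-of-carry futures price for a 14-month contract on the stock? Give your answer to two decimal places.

PV(dividends) I = 9.35·e^(−0.0889·7/12) + 4.63·e^(−0.0889·10/12)
I = 8.8775 + 4.2994 = 13.1769
F = (S − I)·e^(rT) = (417.72 − 13.1769) · e^(0.0889·14/12)
= 404.5431 · e^0.103717 = 404.5431 × 1.109286 = HK$448.75

HK$448.75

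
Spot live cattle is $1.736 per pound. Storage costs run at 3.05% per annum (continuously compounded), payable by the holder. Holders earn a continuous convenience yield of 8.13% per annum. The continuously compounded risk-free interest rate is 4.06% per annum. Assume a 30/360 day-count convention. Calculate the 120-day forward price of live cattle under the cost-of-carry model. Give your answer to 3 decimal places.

$1.730 per pound

Net carry = r + u − y = 0.0406 + 0.0305 − 0.0813 = -0.0102
F = S·e^((r+u−y)T) = 1.736 · e^(-0.0102 × 120/360) = 1.736 · e^-0.003400
= 1.736 × 0.996606 = $1.730 per pound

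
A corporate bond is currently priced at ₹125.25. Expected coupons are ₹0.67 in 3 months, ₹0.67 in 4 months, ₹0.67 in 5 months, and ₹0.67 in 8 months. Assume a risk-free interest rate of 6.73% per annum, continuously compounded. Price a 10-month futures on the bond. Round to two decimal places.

₹129.72

PV(coupons) I = 0.67·e^(−0.0673·3/12) + 0.67·e^(−0.0673·4/12) + 0.67·e^(−0.0673·5/12) + 0.67·e^(−0.0673·8/12)
I = 0.6588 + 0.6551 + 0.6515 + 0.6406 = 2.6060
F = (S − I)·e^(rT) = (125.25 − 2.6060) · e^(0.0673·10/12)
= 122.6440 · e^0.056083 = 122.6440 × 1.057685 = ₹129.72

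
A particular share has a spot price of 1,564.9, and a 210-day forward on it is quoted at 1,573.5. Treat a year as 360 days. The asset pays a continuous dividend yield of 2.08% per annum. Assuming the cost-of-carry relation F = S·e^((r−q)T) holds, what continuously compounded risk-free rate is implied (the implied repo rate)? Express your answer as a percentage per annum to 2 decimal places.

From F = S·e^((r−q)T): (r − q) = ln(F/S)/T
ln(1573.5/1564.9) = ln(1.005496) = 0.005481
(r − q) = 0.005481 / (210/360) = 0.009396
r = ln(F/S)/T + q = 0.009396 + 0.0208 = 0.030196
r = 3.02%

3.02%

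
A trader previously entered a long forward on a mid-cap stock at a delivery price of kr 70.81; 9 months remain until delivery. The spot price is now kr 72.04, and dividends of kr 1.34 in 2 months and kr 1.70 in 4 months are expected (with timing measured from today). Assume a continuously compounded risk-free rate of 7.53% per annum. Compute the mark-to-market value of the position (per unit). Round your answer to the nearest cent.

kr 2.14

PV(remaining dividends) I = 1.34·e^(−0.0753·2/12) + 1.70·e^(−0.0753·4/12) = 2.9811
Current forward F = (S − I)·e^(rT) = (72.04 − 2.9811)·e^(0.0753·9/12) = 69.0589 × 1.058100 = 73.0712
Value (long) = (F − K)·e^(−rT) = (73.0712 − 70.81) × 0.945090 = 2.1370
Value = kr 2.14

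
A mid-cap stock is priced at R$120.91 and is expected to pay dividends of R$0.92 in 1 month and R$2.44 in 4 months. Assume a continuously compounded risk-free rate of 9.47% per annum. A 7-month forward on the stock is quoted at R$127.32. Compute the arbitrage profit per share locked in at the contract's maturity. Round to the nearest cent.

PV(dividends) I = 0.92·e^(−0.0947·1/12) + 2.44·e^(−0.0947·4/12) = 3.2769
Fair forward F* = (S − I)·e^(rT) = (120.91 − 3.2769)·e^0.055242 = 117.6331 × 1.056796 = 124.3142
Market R$127.32 > fair 124.3142: forward overpriced → cash-and-carry (borrow at r, buy the stock and collect the dividends, short the forward).
Profit at T = |F_mkt − F*| = |127.32 − 124.3142| = R$3.01 per share

R$3.01 per share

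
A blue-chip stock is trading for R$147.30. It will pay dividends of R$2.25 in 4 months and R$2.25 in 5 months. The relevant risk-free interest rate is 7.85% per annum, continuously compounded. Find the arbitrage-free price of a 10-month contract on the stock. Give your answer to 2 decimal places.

R$152.59

PV(dividends) I = 2.25·e^(−0.0785·4/12) + 2.25·e^(−0.0785·5/12)
I = 2.1919 + 2.1776 = 4.3695
F = (S − I)·e^(rT) = (147.30 − 4.3695) · e^(0.0785·10/12)
= 142.9305 · e^0.065417 = 142.9305 × 1.067604 = R$152.59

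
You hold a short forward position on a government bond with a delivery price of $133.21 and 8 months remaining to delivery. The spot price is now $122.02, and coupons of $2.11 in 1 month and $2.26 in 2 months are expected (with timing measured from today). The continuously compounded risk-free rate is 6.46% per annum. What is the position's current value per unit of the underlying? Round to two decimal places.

PV(remaining coupons) I = 2.11·e^(−0.0646·1/12) + 2.26·e^(−0.0646·2/12) = 4.3345
Current forward F = (S − I)·e^(rT) = (122.02 − 4.3345)·e^(0.0646·8/12) = 117.6855 × 1.044007 = 122.8645
Value (long) = (F − K)·e^(−rT) = (122.8645 − 133.21) × 0.957848 = -9.9094
Short position value = −(long value) = $9.91

$9.91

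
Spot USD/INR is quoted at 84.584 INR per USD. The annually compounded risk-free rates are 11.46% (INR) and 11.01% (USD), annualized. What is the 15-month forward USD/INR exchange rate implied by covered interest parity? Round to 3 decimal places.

85.013

By covered interest parity, F = S · (1+r_INR)^T / (1+r_USD)^T
= 84.584 × 1.145246 / 1.139469 = 84.584 × 1.005070
F = 85.013 INR per USD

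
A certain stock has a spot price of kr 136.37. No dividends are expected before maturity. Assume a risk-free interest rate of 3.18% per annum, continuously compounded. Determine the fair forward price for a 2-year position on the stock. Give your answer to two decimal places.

F = S·e^(rT) = 136.37 · e^(0.0318 × 2)
= 136.37 · e^0.063600 = 136.37 × 1.065666
F = kr 145.32

kr 145.32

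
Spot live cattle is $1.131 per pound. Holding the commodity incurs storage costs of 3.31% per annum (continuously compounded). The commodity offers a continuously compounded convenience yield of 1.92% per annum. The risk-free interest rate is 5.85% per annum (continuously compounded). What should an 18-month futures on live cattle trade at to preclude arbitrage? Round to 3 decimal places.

$1.261 per pound

Net carry = r + u − y = 0.0585 + 0.0331 − 0.0192 = 0.0724
F = S·e^((r+u−y)T) = 1.131 · e^(0.0724 × 18/12) = 1.131 · e^0.108600
= 1.131 × 1.114716 = $1.261 per pound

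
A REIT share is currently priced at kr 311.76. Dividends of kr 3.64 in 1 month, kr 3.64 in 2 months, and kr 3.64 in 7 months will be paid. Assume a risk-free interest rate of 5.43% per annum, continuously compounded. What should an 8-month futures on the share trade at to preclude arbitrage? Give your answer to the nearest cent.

PV(dividends) I = 3.64·e^(−0.0543·1/12) + 3.64·e^(−0.0543·2/12) + 3.64·e^(−0.0543·7/12)
I = 3.6236 + 3.6072 + 3.5265 = 10.7573
F = (S − I)·e^(rT) = (311.76 − 10.7573) · e^(0.0543·8/12)
= 301.0027 · e^0.036200 = 301.0027 × 1.036863 = kr 312.10

kr 312.10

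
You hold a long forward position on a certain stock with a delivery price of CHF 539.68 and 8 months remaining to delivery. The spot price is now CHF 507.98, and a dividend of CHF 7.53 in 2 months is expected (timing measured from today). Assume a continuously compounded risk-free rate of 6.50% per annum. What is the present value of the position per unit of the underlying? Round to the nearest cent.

-CHF 16.26

PV(remaining dividends) I = 7.53·e^(−0.0650·2/12) = 7.4489
Current forward F = (S − I)·e^(rT) = (507.98 − 7.4489)·e^(0.0650·8/12) = 500.5311 × 1.044286 = 522.6976
Value (long) = (F − K)·e^(−rT) = (522.6976 − 539.68) × 0.957592 = -16.2622
Value = -CHF 16.26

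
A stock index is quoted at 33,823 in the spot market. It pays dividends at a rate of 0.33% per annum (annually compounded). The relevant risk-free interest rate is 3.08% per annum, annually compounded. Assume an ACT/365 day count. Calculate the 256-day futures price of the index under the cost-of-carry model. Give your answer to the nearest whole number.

34,471

F = S · (1+r)^T / (1+q)^T
= 33823 × 1.021504 / 1.002313 = 33823 × 1.019147
F = 34,471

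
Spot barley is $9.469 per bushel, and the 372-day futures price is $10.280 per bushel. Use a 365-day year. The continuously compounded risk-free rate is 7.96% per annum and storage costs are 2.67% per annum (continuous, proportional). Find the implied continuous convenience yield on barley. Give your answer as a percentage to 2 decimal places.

F = S·e^((r+u−y)T) ⇒ (r+u−y) = ln(F/S)/T
ln(10.280/9.469) = 0.082177; /T ⇒ 0.080631
y = r + u − ln(F/S)/T = 0.0796 + 0.0267 − 0.080631 = 0.025669
y = 2.57%

2.57%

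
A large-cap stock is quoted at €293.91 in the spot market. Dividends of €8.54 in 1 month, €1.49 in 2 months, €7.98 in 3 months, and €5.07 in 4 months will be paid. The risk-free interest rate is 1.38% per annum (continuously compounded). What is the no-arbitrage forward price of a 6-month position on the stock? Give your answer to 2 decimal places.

PV(dividends) I = 8.54·e^(−0.0138·1/12) + 1.49·e^(−0.0138·2/12) + 7.98·e^(−0.0138·3/12) + 5.07·e^(−0.0138·4/12)
I = 8.5302 + 1.4866 + 7.9525 + 5.0467 = 23.0160
F = (S − I)·e^(rT) = (293.91 − 23.0160) · e^(0.0138·6/12)
= 270.8940 · e^0.006900 = 270.8940 × 1.006924 = €272.77

€272.77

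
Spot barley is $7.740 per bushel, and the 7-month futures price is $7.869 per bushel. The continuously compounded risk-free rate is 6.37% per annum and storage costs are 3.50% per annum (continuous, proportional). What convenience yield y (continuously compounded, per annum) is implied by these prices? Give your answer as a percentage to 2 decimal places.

F = S·e^((r+u−y)T) ⇒ (r+u−y) = ln(F/S)/T
ln(7.869/7.740) = 0.016529; /T ⇒ 0.028335
y = r + u − ln(F/S)/T = 0.0637 + 0.0350 − 0.028335 = 0.070365
y = 7.04%

7.04%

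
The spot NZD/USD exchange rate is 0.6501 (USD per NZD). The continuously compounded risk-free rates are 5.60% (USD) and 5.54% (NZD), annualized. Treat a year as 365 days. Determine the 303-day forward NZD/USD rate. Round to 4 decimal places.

F = S·e^((r_USD − r_NZD)T) = 0.6501 · e^((0.0560 − 0.0554) × 303/365)
= 0.6501 · e^0.000498 = 0.6501 × 1.000498
F = 0.6504 USD per NZD

0.6504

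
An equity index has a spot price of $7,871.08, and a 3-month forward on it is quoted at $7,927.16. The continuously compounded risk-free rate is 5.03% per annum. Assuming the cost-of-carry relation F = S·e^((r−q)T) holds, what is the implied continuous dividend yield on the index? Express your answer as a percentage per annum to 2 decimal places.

From F = S·e^((r−q)T): (r − q) = ln(F/S)/T
ln(7927.16/7871.08) = ln(1.007125) = 0.007100
(r − q) = 0.007100 / (3/12) = 0.028400
q = r − ln(F/S)/T = 0.0503 − 0.028400 = 0.021900
q = 2.19%

2.19%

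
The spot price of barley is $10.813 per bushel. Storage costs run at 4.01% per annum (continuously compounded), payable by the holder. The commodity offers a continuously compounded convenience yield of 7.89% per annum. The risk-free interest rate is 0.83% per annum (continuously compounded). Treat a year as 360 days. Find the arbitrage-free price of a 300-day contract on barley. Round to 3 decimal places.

$10.542 per bushel

Net carry = r + u − y = 0.0083 + 0.0401 − 0.0789 = -0.0305
F = S·e^((r+u−y)T) = 10.813 · e^(-0.0305 × 300/360) = 10.813 · e^-0.025417
= 10.813 × 0.974903 = $10.542 per bushel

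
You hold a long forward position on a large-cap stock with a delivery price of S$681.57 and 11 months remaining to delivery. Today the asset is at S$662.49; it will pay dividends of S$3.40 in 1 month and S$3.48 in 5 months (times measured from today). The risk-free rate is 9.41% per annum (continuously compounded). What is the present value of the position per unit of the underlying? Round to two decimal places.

PV(remaining dividends) I = 3.40·e^(−0.0941·1/12) + 3.48·e^(−0.0941·5/12) = 6.7196
Current forward F = (S − I)·e^(rT) = (662.49 − 6.7196)·e^(0.0941·11/12) = 655.7704 × 1.090088 = 714.8474
Value (long) = (F − K)·e^(−rT) = (714.8474 − 681.57) × 0.917357 = 30.5273
Value = S$30.53

S$30.53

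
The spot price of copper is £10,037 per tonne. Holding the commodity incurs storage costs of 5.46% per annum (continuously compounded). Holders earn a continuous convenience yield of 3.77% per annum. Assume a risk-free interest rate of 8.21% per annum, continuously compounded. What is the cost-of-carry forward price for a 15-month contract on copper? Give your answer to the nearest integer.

Net carry = r + u − y = 0.0821 + 0.0546 − 0.0377 = 0.0990
F = S·e^((r+u−y)T) = 10037 · e^(0.0990 × 15/12) = 10037 · e^0.123750
= 10037 × 1.131733 = £11,359 per tonne

£11,359 per tonne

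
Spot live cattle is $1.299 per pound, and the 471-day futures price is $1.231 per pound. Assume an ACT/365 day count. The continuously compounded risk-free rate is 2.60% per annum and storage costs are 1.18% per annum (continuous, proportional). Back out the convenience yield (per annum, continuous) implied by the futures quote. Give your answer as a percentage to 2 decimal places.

7.95%

F = S·e^((r+u−y)T) ⇒ (r+u−y) = ln(F/S)/T
ln(1.231/1.299) = -0.053768; /T ⇒ -0.041667
y = r + u − ln(F/S)/T = 0.0260 + 0.0118 + 0.041667 = 0.079467
y = 7.95%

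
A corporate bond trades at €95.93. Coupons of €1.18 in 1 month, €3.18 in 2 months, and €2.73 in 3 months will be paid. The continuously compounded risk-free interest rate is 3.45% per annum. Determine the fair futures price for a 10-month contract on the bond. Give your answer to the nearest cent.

PV(coupons) I = 1.18·e^(−0.0345·1/12) + 3.18·e^(−0.0345·2/12) + 2.73·e^(−0.0345·3/12)
I = 1.1766 + 3.1618 + 2.7066 = 7.0450
F = (S − I)·e^(rT) = (95.93 − 7.0450) · e^(0.0345·10/12)
= 88.8850 · e^0.028750 = 88.8850 × 1.029167 = €91.48

€91.48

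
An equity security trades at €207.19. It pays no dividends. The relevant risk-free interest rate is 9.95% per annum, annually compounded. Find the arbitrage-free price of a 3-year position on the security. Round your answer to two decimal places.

€275.39

F = S · (1+r)^T
= 207.19 × 1.329186
F = €275.39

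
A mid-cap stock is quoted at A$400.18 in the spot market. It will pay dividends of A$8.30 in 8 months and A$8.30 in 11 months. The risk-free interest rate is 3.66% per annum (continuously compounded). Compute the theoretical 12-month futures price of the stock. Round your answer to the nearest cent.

A$398.37

PV(dividends) I = 8.30·e^(−0.0366·8/12) + 8.30·e^(−0.0366·11/12)
I = 8.0999 + 8.0262 = 16.1261
F = (S − I)·e^(rT) = (400.18 − 16.1261) · e^(0.0366·12/12)
= 384.0539 · e^0.036600 = 384.0539 × 1.037278 = A$398.37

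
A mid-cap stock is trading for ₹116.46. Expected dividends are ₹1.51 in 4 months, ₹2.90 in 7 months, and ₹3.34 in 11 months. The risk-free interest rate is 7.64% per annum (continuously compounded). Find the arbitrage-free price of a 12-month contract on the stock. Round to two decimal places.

PV(dividends) I = 1.51·e^(−0.0764·4/12) + 2.90·e^(−0.0764·7/12) + 3.34·e^(−0.0764·11/12)
I = 1.4720 + 2.7736 + 3.1141 = 7.3597
F = (S − I)·e^(rT) = (116.46 − 7.3597) · e^(0.0764·12/12)
= 109.1003 · e^0.076400 = 109.1003 × 1.079394 = ₹117.76

₹117.76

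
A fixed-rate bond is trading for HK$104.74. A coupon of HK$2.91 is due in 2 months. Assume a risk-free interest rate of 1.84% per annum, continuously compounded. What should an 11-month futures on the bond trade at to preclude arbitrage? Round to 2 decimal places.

HK$103.57

PV(coupons) I = 2.91·e^(−0.0184·2/12)
I = 2.9011
F = (S − I)·e^(rT) = (104.74 − 2.9011) · e^(0.0184·11/12)
= 101.8389 · e^0.016867 = 101.8389 × 1.017010 = HK$103.57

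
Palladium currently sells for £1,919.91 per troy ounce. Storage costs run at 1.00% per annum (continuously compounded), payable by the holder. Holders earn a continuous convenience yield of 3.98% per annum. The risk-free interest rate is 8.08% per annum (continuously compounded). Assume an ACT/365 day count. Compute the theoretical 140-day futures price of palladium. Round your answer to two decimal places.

Net carry = r + u − y = 0.0808 + 0.0100 − 0.0398 = 0.0510
F = S·e^((r+u−y)T) = 1919.91 · e^(0.0510 × 140/365) = 1919.91 · e^0.01956164
= 1919.91 × 1.01975422 = £1,957.84 per troy ounce

£1,957.84 per troy ounce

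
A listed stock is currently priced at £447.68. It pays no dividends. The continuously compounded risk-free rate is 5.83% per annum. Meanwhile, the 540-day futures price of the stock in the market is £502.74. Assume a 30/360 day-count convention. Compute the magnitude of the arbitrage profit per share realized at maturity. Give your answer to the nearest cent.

Fair futures: F* = S·e^(carry·T), with carry = r = 0.0583
F* = 447.68 · e^(0.0583 × 540/360) = 447.68 · e^0.087450 = 447.68 × 1.091388 = £488.5926
Market £502.74 > fair £488.5926: forward overpriced → cash-and-carry (buy spot, short the forward).
At maturity, profit = |F_mkt − F*| = |502.74 − 488.5926| = £14.15 per share

£14.15 per share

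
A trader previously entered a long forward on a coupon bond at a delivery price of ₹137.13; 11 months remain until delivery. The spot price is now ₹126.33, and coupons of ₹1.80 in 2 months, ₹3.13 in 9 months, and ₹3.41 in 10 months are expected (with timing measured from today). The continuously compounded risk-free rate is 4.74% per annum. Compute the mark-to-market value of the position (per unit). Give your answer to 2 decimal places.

PV(remaining coupons) I = 1.80·e^(−0.0474·2/12) + 3.13·e^(−0.0474·9/12) + 3.41·e^(−0.0474·10/12) = 8.0844
Current forward F = (S − I)·e^(rT) = (126.33 − 8.0844)·e^(0.0474·11/12) = 118.2456 × 1.044408 = 123.4967
Value (long) = (F − K)·e^(−rT) = (123.4967 − 137.13) × 0.957480 = -13.0536
Value = -₹13.05

-₹13.05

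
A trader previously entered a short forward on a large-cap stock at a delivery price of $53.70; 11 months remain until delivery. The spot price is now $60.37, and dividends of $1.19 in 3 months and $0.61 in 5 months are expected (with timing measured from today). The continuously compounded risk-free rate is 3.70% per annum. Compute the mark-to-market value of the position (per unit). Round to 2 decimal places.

-$6.68

PV(remaining dividends) I = 1.19·e^(−0.0370·3/12) + 0.61·e^(−0.0370·5/12) = 1.7797
Current forward F = (S − I)·e^(rT) = (60.37 − 1.7797)·e^(0.0370·11/12) = 58.5903 × 1.034498 = 60.6115
Value (long) = (F − K)·e^(−rT) = (60.6115 − 53.70) × 0.966652 = 6.6810
Short position value = −(long value) = -$6.68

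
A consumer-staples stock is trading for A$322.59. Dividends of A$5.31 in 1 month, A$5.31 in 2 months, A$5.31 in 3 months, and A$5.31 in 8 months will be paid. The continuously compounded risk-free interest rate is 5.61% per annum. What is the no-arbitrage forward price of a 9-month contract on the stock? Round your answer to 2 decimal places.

A$314.66

PV(dividends) I = 5.31·e^(−0.0561·1/12) + 5.31·e^(−0.0561·2/12) + 5.31·e^(−0.0561·3/12) + 5.31·e^(−0.0561·8/12)
I = 5.2852 + 5.2606 + 5.2360 + 5.1151 = 20.8969
F = (S − I)·e^(rT) = (322.59 − 20.8969) · e^(0.0561·9/12)
= 301.6931 · e^0.042075 = 301.6931 × 1.042973 = A$314.66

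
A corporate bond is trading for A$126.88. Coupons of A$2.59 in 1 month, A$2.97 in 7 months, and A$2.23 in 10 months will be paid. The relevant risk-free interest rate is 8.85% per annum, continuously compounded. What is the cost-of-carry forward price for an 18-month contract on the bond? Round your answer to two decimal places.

PV(coupons) I = 2.59·e^(−0.0885·1/12) + 2.97·e^(−0.0885·7/12) + 2.23·e^(−0.0885·10/12)
I = 2.5710 + 2.8206 + 2.0715 = 7.4631
F = (S − I)·e^(rT) = (126.88 − 7.4631) · e^(0.0885·18/12)
= 119.4169 · e^0.132750 = 119.4169 × 1.141964 = A$136.37

A$136.37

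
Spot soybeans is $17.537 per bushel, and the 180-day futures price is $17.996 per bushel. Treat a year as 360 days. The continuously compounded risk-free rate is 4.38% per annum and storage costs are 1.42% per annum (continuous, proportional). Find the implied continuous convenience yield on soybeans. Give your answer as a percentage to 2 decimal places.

F = S·e^((r+u−y)T) ⇒ (r+u−y) = ln(F/S)/T
ln(17.996/17.537) = 0.025837; /T ⇒ 0.051674
y = r + u − ln(F/S)/T = 0.0438 + 0.0142 − 0.051674 = 0.006326
y = 0.63%

0.63%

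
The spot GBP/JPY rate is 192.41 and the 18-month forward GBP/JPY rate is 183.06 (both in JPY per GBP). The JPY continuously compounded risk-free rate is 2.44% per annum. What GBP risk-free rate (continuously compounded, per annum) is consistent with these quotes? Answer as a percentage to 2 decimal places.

5.76%

F = S·e^((r_JPY − r_GBP)T) ⇒ r_GBP = r_JPY − ln(F/S)/T
ln(183.06/192.41) = -0.049815; /(18/12) = -0.033210
r_GBP = 0.0244 + 0.033210 = 0.057610
r_GBP = 5.76%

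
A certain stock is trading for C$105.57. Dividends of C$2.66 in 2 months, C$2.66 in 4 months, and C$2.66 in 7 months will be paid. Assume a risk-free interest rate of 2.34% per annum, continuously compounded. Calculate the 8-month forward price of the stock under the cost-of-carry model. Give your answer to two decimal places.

PV(dividends) I = 2.66·e^(−0.0234·2/12) + 2.66·e^(−0.0234·4/12) + 2.66·e^(−0.0234·7/12)
I = 2.6496 + 2.6393 + 2.6239 = 7.9128
F = (S − I)·e^(rT) = (105.57 − 7.9128) · e^(0.0234·8/12)
= 97.6572 · e^0.015600 = 97.6572 × 1.015722 = C$99.19

C$99.19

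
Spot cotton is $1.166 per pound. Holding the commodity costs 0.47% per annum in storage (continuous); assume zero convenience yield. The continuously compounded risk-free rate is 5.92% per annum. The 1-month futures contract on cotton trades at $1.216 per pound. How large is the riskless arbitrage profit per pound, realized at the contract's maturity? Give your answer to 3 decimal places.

$0.044 per pound

Fair futures: F* = S·e^(carry·T), with carry = (r + u) = 0.0592 + 0.0047 = 0.0639
F* = 1.166 · e^(0.0639 × 1/12) = 1.166 · e^0.005325 = 1.166 × 1.005339 = $1.1722
Market $1.216 > fair $1.1722: forward overpriced → cash-and-carry (buy spot, short the forward).
At maturity, profit = |F_mkt − F*| = |1.216 − 1.1722| = $0.044 per pound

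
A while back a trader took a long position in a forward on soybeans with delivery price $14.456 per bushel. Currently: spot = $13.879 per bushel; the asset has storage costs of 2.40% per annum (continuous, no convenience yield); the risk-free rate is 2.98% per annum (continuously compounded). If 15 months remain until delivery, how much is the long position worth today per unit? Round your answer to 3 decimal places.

$0.374 per bushel

Current fair forward for the remaining 15 months: F = S·e^((r + u)·T), (r + u) = 0.0298 + 0.0240 = 0.0538
F = 13.879 · e^(0.0538 × 15/12) = 13.879 × 1.069563 = 14.8445
Value of long forward = (F − K)·e^(−rT) = (14.8445 − 14.456) · e^(−0.0298·15/12)
= 0.3885 × 0.963435 = 0.374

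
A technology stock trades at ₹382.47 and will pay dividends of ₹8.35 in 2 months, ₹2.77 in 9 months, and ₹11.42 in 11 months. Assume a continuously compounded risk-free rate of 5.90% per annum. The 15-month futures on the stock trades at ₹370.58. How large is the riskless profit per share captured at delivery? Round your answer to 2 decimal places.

PV(dividends) I = 8.35·e^(−0.0590·2/12) + 2.77·e^(−0.0590·9/12) + 11.42·e^(−0.0590·11/12) = 21.7372
Fair futures F* = (S − I)·e^(rT) = (382.47 − 21.7372)·e^0.073750 = 360.7328 × 1.076538 = 388.3426
Market ₹370.58 < fair 388.3426: forward underpriced → reverse cash-and-carry (short the stock, invest proceeds at r, pay the dividends, go long the forward).
Profit at T = |F_mkt − F*| = |370.58 − 388.3426| = ₹17.76 per share

₹17.76 per share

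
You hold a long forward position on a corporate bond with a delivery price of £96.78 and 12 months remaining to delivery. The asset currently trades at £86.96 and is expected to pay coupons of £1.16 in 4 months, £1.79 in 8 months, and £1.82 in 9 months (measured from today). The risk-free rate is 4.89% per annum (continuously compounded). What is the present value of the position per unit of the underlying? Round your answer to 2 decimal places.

PV(remaining coupons) I = 1.16·e^(−0.0489·4/12) + 1.79·e^(−0.0489·8/12) + 1.82·e^(−0.0489·9/12) = 4.6283
Current forward F = (S − I)·e^(rT) = (86.96 − 4.6283)·e^(0.0489·12/12) = 82.3317 × 1.050115 = 86.4578
Value (long) = (F − K)·e^(−rT) = (86.4578 − 96.78) × 0.952276 = -9.8296
Value = -£9.83

-£9.83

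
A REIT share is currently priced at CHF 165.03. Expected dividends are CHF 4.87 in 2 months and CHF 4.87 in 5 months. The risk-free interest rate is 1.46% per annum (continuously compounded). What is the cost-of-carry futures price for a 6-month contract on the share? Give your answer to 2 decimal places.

PV(dividends) I = 4.87·e^(−0.0146·2/12) + 4.87·e^(−0.0146·5/12)
I = 4.8582 + 4.8405 = 9.6987
F = (S − I)·e^(rT) = (165.03 − 9.6987) · e^(0.0146·6/12)
= 155.3313 · e^0.007300 = 155.3313 × 1.007327 = CHF 156.47

CHF 156.47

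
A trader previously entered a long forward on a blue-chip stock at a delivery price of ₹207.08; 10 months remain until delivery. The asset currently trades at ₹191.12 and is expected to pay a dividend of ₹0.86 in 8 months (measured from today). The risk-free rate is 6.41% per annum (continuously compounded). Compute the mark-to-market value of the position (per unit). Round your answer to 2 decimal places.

PV(remaining dividends) I = 0.86·e^(−0.0641·8/12) = 0.8240
Current forward F = (S − I)·e^(rT) = (191.12 − 0.8240)·e^(0.0641·10/12) = 190.2960 × 1.054869 = 200.7374
Value (long) = (F − K)·e^(−rT) = (200.7374 − 207.08) × 0.947985 = -6.0127
Value = -₹6.01

-₹6.01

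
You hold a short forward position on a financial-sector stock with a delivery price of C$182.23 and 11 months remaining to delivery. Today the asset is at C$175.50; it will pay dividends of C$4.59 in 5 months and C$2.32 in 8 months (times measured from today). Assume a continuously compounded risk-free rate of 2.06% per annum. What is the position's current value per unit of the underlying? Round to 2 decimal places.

PV(remaining dividends) I = 4.59·e^(−0.0206·5/12) + 2.32·e^(−0.0206·8/12) = 6.8391
Current forward F = (S − I)·e^(rT) = (175.50 − 6.8391)·e^(0.0206·11/12) = 168.6609 × 1.019063 = 171.8761
Value (long) = (F − K)·e^(−rT) = (171.8761 − 182.23) × 0.981294 = -10.1602
Short position value = −(long value) = C$10.16

C$10.16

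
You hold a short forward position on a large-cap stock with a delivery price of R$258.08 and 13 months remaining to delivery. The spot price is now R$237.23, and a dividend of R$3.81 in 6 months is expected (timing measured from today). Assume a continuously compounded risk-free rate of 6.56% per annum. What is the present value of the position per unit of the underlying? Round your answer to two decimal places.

R$6.83

PV(remaining dividends) I = 3.81·e^(−0.0656·6/12) = 3.6871
Current forward F = (S − I)·e^(rT) = (237.23 − 3.6871)·e^(0.0656·13/12) = 233.5429 × 1.073653 = 250.7440
Value (long) = (F − K)·e^(−rT) = (250.7440 − 258.08) × 0.931400 = -6.8328
Short position value = −(long value) = R$6.83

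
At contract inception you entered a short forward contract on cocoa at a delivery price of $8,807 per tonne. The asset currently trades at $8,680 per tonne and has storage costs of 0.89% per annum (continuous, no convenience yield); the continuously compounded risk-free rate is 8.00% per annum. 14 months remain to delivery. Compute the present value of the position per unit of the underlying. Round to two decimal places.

-$748.39 per tonne

Current fair forward for the remaining 14 months: F = S·e^((r + u)·T), (r + u) = 0.0800 + 0.0089 = 0.0889
F = 8680 · e^(0.0889 × 14/12) = 8680 × 1.10928611 = 9628.6034
Value of long forward = (F − K)·e^(−rT) = (9628.6034 − 8807) · e^(−0.0800·14/12)
= 821.6034 × 0.91088982 = 748.39
Short position value = −(long value) = -$748.39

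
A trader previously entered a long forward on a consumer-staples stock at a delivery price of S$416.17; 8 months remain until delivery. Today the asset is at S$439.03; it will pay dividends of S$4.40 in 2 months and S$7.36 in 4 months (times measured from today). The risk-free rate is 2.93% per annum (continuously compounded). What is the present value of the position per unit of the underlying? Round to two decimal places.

PV(remaining dividends) I = 4.40·e^(−0.0293·2/12) + 7.36·e^(−0.0293·4/12) = 11.6670
Current forward F = (S − I)·e^(rT) = (439.03 − 11.6670)·e^(0.0293·8/12) = 427.3630 × 1.019725 = 435.7927
Value (long) = (F − K)·e^(−rT) = (435.7927 − 416.17) × 0.980656 = 19.2431
Value = S$19.24

S$19.24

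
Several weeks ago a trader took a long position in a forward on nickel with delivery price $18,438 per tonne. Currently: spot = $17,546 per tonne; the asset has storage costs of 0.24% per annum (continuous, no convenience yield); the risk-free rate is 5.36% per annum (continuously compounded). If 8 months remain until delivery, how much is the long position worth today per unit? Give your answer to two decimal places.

-$216.69 per tonne

Current fair forward for the remaining 8 months: F = S·e^((r + u)·T), (r + u) = 0.0536 + 0.0024 = 0.0560
F = 17546 · e^(0.0560 × 8/12) = 17546 × 1.03803898 = 18213.4319
Value of long forward = (F − K)·e^(−rT) = (18213.4319 − 18438) · e^(−0.0536·8/12)
= -224.5681 × 0.96489757 = -216.69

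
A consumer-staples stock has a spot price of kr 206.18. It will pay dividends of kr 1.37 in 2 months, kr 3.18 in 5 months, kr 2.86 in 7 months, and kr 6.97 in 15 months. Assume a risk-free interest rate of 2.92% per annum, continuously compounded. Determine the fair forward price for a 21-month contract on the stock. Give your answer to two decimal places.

PV(dividends) I = 1.37·e^(−0.0292·2/12) + 3.18·e^(−0.0292·5/12) + 2.86·e^(−0.0292·7/12) + 6.97·e^(−0.0292·15/12)
I = 1.3633 + 3.1415 + 2.8117 + 6.7202 = 14.0367
F = (S − I)·e^(rT) = (206.18 − 14.0367) · e^(0.0292·21/12)
= 192.1433 · e^0.051100 = 192.1433 × 1.052428 = kr 202.22

kr 202.22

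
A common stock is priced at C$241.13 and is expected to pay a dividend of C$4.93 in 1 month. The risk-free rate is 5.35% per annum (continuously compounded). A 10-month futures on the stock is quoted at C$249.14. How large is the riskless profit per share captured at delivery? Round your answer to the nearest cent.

PV(dividends) I = 4.93·e^(−0.0535·1/12) = 4.9081
Fair futures F* = (S − I)·e^(rT) = (241.13 − 4.9081)·e^0.044583 = 236.2219 × 1.045592 = 246.9917
Market C$249.14 > fair 246.9917: forward overpriced → cash-and-carry (borrow at r, buy the stock and collect the dividends, short the forward).
Profit at T = |F_mkt − F*| = |249.14 − 246.9917| = C$2.15 per share

C$2.15 per share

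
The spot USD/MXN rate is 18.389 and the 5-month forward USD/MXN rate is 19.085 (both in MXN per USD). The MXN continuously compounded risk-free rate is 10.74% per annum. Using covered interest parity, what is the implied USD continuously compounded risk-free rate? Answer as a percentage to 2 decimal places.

1.82%

F = S·e^((r_MXN − r_USD)T) ⇒ r_USD = r_MXN − ln(F/S)/T
ln(19.085/18.389) = 0.037150; /(5/12) = 0.089160
r_USD = 0.1074 − 0.089160 = 0.018240
r_USD = 1.82%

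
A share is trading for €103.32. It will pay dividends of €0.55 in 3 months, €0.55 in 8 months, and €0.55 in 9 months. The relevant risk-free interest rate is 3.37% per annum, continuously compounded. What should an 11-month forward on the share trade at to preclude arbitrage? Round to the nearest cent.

PV(dividends) I = 0.55·e^(−0.0337·3/12) + 0.55·e^(−0.0337·8/12) + 0.55·e^(−0.0337·9/12)
I = 0.5454 + 0.5378 + 0.5363 = 1.6195
F = (S − I)·e^(rT) = (103.32 − 1.6195) · e^(0.0337·11/12)
= 101.7005 · e^0.030892 = 101.7005 × 1.031374 = €104.89

€104.89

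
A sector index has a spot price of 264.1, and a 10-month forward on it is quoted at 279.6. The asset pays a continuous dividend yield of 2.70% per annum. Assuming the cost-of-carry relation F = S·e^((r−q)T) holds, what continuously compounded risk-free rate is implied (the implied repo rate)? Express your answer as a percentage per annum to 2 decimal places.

9.54%

From F = S·e^((r−q)T): (r − q) = ln(F/S)/T
ln(279.6/264.1) = ln(1.058690) = 0.057032
(r − q) = 0.057032 / (10/12) = 0.068438
r = ln(F/S)/T + q = 0.068438 + 0.0270 = 0.095438
r = 9.54%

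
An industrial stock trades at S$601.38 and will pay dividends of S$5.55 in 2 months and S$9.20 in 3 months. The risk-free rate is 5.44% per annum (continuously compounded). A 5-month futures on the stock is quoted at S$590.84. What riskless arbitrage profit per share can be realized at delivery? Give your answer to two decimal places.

PV(dividends) I = 5.55·e^(−0.0544·2/12) + 9.20·e^(−0.0544·3/12) = 14.5756
Fair futures F* = (S − I)·e^(rT) = (601.38 − 14.5756)·e^0.022667 = 586.8044 × 1.022926 = 600.2575
Market S$590.84 < fair 600.2575: forward underpriced → reverse cash-and-carry (short the stock, invest proceeds at r, pay the dividends, go long the forward).
Profit at T = |F_mkt − F*| = |590.84 − 600.2575| = S$9.42 per share

S$9.42 per share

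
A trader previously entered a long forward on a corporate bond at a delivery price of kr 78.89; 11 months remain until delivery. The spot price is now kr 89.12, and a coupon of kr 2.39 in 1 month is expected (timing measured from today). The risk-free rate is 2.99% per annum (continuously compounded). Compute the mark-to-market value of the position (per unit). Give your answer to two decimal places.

PV(remaining coupons) I = 2.39·e^(−0.0299·1/12) = 2.3841
Current forward F = (S − I)·e^(rT) = (89.12 − 2.3841)·e^(0.0299·11/12) = 86.7359 × 1.027787 = 89.1460
Value (long) = (F − K)·e^(−rT) = (89.1460 − 78.89) × 0.972964 = 9.9787
Value = kr 9.98

kr 9.98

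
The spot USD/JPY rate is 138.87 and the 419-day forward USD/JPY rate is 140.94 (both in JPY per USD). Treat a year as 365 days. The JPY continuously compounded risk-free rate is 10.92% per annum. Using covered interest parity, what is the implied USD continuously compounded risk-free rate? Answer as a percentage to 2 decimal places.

F = S·e^((r_JPY − r_USD)T) ⇒ r_USD = r_JPY − ln(F/S)/T
ln(140.94/138.87) = 0.014796; /(419/365) = 0.012889
r_USD = 0.1092 − 0.012889 = 0.096311
r_USD = 9.63%

9.63%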